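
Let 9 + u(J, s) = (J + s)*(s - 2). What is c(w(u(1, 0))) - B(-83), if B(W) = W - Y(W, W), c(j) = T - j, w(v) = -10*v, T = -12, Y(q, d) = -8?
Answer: -47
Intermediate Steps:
u(J, s) = -9 + (-2 + s)*(J + s) (u(J, s) = -9 + (J + s)*(s - 2) = -9 + (J + s)*(-2 + s) = -9 + (-2 + s)*(J + s))
c(j) = -12 - j
B(W) = 8 + W (B(W) = W - 1*(-8) = W + 8 = 8 + W)
c(w(u(1, 0))) - B(-83) = (-12 - (-10)*(-9 + 0² - 2*1 - 2*0 + 1*0)) - (8 - 83) = (-12 - (-10)*(-9 + 0 - 2 + 0 + 0)) - 1*(-75) = (-12 - (-10)*(-11)) + 75 = (-12 - 1*110) + 75 = (-12 - 110) + 75 = -122 + 75 = -47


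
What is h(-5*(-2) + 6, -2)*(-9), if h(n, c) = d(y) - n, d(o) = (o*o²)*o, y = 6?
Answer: -11520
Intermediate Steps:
d(o) = o⁴ (d(o) = o³*o = o⁴)
h(n, c) = 1296 - n (h(n, c) = 6⁴ - n = 1296 - n)
h(-5*(-2) + 6, -2)*(-9) = (1296 - (-5*(-2) + 6))*(-9) = (1296 - (10 + 6))*(-9) = (1296 - 1*16)*(-9) = (1296 - 16)*(-9) = 1280*(-9) = -11520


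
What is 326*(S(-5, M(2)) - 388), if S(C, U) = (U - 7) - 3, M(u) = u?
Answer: -129096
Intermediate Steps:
S(C, U) = -10 + U (S(C, U) = (-7 + U) - 3 = -10 + U)
326*(S(-5, M(2)) - 388) = 326*((-10 + 2) - 388) = 326*(-8 - 388) = 326*(-396) = -129096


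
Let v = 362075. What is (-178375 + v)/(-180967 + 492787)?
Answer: 9185/15591 ≈ 0.58912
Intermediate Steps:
(-178375 + v)/(-180967 + 492787) = (-178375 + 362075)/(-180967 + 492787) = 183700/311820 = 183700*(1/311820) = 9185/15591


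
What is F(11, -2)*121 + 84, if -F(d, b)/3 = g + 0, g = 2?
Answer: -642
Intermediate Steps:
F(d, b) = -6 (F(d, b) = -3*(2 + 0) = -3*2 = -6)
F(11, -2)*121 + 84 = -6*121 + 84 = -726 + 84 = -642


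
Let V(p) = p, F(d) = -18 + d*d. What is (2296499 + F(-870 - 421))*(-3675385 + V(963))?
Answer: -14562329642364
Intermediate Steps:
F(d) = -18 + d²
(2296499 + F(-870 - 421))*(-3675385 + V(963)) = (2296499 + (-18 + (-870 - 421)²))*(-3675385 + 963) = (2296499 + (-18 + (-1291)²))*(-3674422) = (2296499 + (-18 + 1666681))*(-3674422) = (2296499 + 1666663)*(-3674422) = 3963162*(-3674422) = -14562329642364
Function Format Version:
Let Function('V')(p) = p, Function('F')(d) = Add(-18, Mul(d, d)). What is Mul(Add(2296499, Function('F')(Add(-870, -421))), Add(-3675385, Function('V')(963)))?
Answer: -14562329642364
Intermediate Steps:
Function('F')(d) = Add(-18, Pow(d, 2))
Mul(Add(2296499, Function('F')(Add(-870, -421))), Add(-3675385, Function('V')(963))) = Mul(Add(2296499, Add(-18, Pow(Add(-870, -421), 2))), Add(-3675385, 963)) = Mul(Add(2296499, Add(-18, Pow(-1291, 2))), -3674422) = Mul(Add(2296499, Add(-18, 1666681)), -3674422) = Mul(Add(2296499, 1666663), -3674422) = Mul(3963162, -3674422) = -14562329642364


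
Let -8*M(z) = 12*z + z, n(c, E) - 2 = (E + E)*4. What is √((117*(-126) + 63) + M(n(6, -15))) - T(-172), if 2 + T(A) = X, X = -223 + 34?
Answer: 191 + I*√57949/2 ≈ 191.0 + 120.36*I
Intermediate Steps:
X = -189
T(A) = -191 (T(A) = -2 - 189 = -191)
n(c, E) = 2 + 8*E (n(c, E) = 2 + (E + E)*4 = 2 + (2*E)*4 = 2 + 8*E)
M(z) = -13*z/8 (M(z) = -(12*z + z)/8 = -13*z/8)
√((117*(-126) + 63) + M(n(6, -15))) - T(-172) = √((117*(-126) + 63) - 13*(2 + 8*(-15))/8) - 1*(-191) = √((-14742 + 63) - 13*(2 - 120)/8) + 191 = √(-14679 - 13/8*(-118)) + 191 = √(-14679 + 767/4) + 191 = √(-57949/4) + 191 = I*√57949/2 + 191 = 191 + I*√57949/2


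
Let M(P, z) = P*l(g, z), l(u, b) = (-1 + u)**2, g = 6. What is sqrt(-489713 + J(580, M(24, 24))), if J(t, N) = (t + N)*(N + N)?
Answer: sqrt(926287) ≈ 962.44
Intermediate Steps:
M(P, z) = 25*P (M(P, z) = P*(-1 + 6)**2 = P*5**2 = P*25 = 25*P)
J(t, N) = 2*N*(N + t) (J(t, N) = (N + t)*(2*N) = 2*N*(N + t))
sqrt(-489713 + J(580, M(24, 24))) = sqrt(-489713 + 2*(25*24)*(25*24 + 580)) = sqrt(-489713 + 2*600*(600 + 580)) = sqrt(-489713 + 2*600*1180) = sqrt(-489713 + 1416000) = sqrt(926287)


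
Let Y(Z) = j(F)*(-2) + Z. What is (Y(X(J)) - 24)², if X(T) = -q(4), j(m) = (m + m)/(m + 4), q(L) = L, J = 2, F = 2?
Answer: 7744/9 ≈ 860.44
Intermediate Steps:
j(m) = 2*m/(4 + m) (j(m) = (2*m)/(4 + m) = 2*m/(4 + m))
X(T) = -4 (X(T) = -1*4 = -4)
Y(Z) = -4/3 + Z (Y(Z) = (2*2/(4 + 2))*(-2) + Z = (2*2/6)*(-2) + Z = (2*2*(⅙))*(-2) + Z = (⅔)*(-2) + Z = -4/3 + Z)
(Y(X(J)) - 24)² = ((-4/3 - 4) - 24)² = (-16/3 - 24)² = (-88/3)² = 7744/9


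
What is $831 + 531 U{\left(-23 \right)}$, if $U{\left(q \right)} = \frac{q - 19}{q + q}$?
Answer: $\frac{30264}{23} \approx 1315.8$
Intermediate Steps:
$U{\left(q \right)} = \frac{-19 + q}{2 q}$
$831 + 531 U{\left(-23 \right)} = 831 + 531 \frac{-19 - 23}{2 \left(-23\right)} = 831 + 531 \cdot \frac{1}{2} \left(- \frac{1}{23}\right) \left(-42\right) = 831 + 531 \cdot \frac{21}{23} = 831 + \frac{11151}{23} = \frac{30264}{23}$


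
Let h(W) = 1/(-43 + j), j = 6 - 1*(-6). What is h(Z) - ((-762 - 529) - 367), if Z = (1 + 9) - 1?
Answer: 51397/31 ≈ 1658.0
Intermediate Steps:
j = 12 (j = 6 + 6 = 12)
Z = 9 (Z = 10 - 1 = 9)
h(W) = -1/31 (h(W) = 1/(-43 + 12) = 1/(-31) = -1/31)
h(Z) - ((-762 - 529) - 367) = -1/31 - ((-762 - 529) - 367) = -1/31 - (-1291 - 367) = -1/31 - 1*(-1658) = -1/31 + 1658 = 51397/31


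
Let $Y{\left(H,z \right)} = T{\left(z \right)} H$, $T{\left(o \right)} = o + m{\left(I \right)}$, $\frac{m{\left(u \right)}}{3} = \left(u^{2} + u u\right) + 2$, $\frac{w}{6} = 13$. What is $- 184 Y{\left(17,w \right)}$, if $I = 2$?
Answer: $-337824$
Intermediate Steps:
$w = 78$ ($w = 6 \cdot 13 = 78$)
$m{\left(u \right)} = 6 + 6 u^{2}$ ($m{\left(u \right)} = 3 \left(\left(u^{2} + u u\right) + 2\right) = 3 \left(\left(u^{2} + u^{2}\right) + 2\right) = 3 \left(2 u^{2} + 2\right) = 3 \left(2 + 2 u^{2}\right) = 6 + 6 u^{2}$)
$T{\left(o \right)} = 30 + o$ ($T{\left(o \right)} = o + \left(6 + 6 \cdot 2^{2}\right) = o + \left(6 + 6 \cdot 4\right) = o + \left(6 + 24\right) = o + 30 = 30 + o$)
$Y{\left(H,z \right)} = H \left(30 + z\right)$ ($Y{\left(H,z \right)} = \left(30 + z\right) H = H \left(30 + z\right)$)
$- 184 Y{\left(17,w \right)} = - 184 \cdot 17 \left(30 + 78\right) = - 184 \cdot 17 \cdot 108 = \left(-184\right) 1836 = -337824$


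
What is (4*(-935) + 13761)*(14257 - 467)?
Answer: 138189590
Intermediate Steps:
(4*(-935) + 13761)*(14257 - 467) = (-3740 + 13761)*13790 = 10021*13790 = 138189590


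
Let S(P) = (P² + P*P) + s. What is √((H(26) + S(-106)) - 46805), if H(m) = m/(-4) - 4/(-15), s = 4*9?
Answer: I*√21872910/30 ≈ 155.9*I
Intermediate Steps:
s = 36
H(m) = 4/15 - m/4 (H(m) = m*(-¼) - 4*(-1/15) = -m/4 + 4/15 = 4/15 - m/4)
S(P) = 36 + 2*P² (S(P) = (P² + P*P) + 36 = (P² + P²) + 36 = 2*P² + 36 = 36 + 2*P²)
√((H(26) + S(-106)) - 46805) = √(((4/15 - ¼*26) + (36 + 2*(-106)²)) - 46805) = √(((4/15 - 13/2) + (36 + 2*11236)) - 46805) = √((-187/30 + (36 + 22472)) - 46805) = √((-187/30 + 22508) - 46805) = √(675053/30 - 46805) = √(-729097/30) = I*√21872910/30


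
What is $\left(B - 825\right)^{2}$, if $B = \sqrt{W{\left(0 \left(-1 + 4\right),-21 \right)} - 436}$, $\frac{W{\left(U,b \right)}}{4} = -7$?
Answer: $680161 - 6600 i \sqrt{29} \approx 6.8016 \cdot 10^{5} - 35542.0 i$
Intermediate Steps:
$W{\left(U,b \right)} = -28$ ($W{\left(U,b \right)} = 4 \left(-7\right) = -28$)
$B = 4 i \sqrt{29}$ ($B = \sqrt{-28 - 436} = \sqrt{-464} = 4 i \sqrt{29} \approx 21.541 i$)
$\left(B - 825\right)^{2} = \left(4 i \sqrt{29} - 825\right)^{2} = \left(-825 + 4 i \sqrt{29}\right)^{2}$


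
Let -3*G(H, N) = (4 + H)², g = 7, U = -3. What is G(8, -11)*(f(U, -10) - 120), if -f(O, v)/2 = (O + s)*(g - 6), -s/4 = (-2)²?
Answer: 3936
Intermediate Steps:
s = -16 (s = -4*(-2)² = -4*4 = -16)
f(O, v) = 32 - 2*O (f(O, v) = -2*(O - 16)*(7 - 6) = -2*(-16 + O) = 32 - 2*O)
G(H, N) = -(4 + H)²/3
G(8, -11)*(f(U, -10) - 120) = (-(4 + 8)²/3)*((32 - 2*(-3)) - 120) = (-⅓*12²)*((32 + 6) - 120) = (-⅓*144)*(38 - 120) = -48*(-82) = 3936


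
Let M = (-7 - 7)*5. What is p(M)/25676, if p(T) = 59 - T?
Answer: 129/25676 ≈ 0.0050242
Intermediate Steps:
M = -70 (M = -14*5 = -70)
p(M)/25676 = (59 - 1*(-70))/25676 = (59 + 70)*(1/25676) = 129*(1/25676) = 129/25676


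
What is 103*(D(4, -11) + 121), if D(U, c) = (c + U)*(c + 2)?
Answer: 18952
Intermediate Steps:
D(U, c) = (2 + c)*(U + c) (D(U, c) = (U + c)*(2 + c) = (2 + c)*(U + c))
103*(D(4, -11) + 121) = 103*(((-11)² + 2*4 + 2*(-11) + 4*(-11)) + 121) = 103*((121 + 8 - 22 - 44) + 121) = 103*(63 + 121) = 103*184 = 18952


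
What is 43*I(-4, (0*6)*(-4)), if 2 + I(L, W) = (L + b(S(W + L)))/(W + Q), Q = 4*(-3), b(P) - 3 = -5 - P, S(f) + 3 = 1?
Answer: -215/3 ≈ -71.667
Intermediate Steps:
S(f) = -2 (S(f) = -3 + 1 = -2)
b(P) = -2 - P (b(P) = 3 + (-5 - P) = -2 - P)
Q = -12
I(L, W) = -2 + L/(-12 + W) (I(L, W) = -2 + (L + (-2 - 1*(-2)))/(W - 12) = -2 + (L + (-2 + 2))/(-12 + W) = -2 + (L + 0)/(-12 + W) = -2 + L/(-12 + W))
43*I(-4, (0*6)*(-4)) = 43*((24 - 4 - 2*0*6*(-4))/(-12 + (0*6)*(-4))) = 43*((24 - 4 - 0*(-4))/(-12 + 0*(-4))) = 43*((24 - 4 - 2*0)/(-12 + 0)) = 43*((24 - 4 + 0)/(-12)) = 43*(-1/12*20) = 43*(-5/3) = -215/3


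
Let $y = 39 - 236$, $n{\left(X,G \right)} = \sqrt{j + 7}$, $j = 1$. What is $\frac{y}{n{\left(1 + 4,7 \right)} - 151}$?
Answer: $\frac{29747}{22793} + \frac{394 \sqrt{2}}{22793} \approx 1.3295$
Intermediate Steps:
$n{\left(X,G \right)} = 2 \sqrt{2}$ ($n{\left(X,G \right)} = \sqrt{1 + 7} = \sqrt{8} = 2 \sqrt{2}$)
$y = -197$ ($y = 39 - 236 = -197$)
$\frac{y}{n{\left(1 + 4,7 \right)} - 151} = \frac{1}{2 \sqrt{2} - 151} \left(-197\right) = \frac{1}{-151 + 2 \sqrt{2}} \left(-197\right) = - \frac{197}{-151 + 2 \sqrt{2}}$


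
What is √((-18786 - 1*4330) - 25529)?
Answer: 3*I*√5405 ≈ 220.56*I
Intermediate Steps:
√((-18786 - 1*4330) - 25529) = √((-18786 - 4330) - 25529) = √(-23116 - 25529) = √(-48645) = 3*I*√5405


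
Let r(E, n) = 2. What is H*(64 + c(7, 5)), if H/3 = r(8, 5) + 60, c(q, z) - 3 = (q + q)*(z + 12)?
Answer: 56730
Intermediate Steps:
c(q, z) = 3 + 2*q*(12 + z) (c(q, z) = 3 + (q + q)*(z + 12) = 3 + (2*q)*(12 + z) = 3 + 2*q*(12 + z))
H = 186 (H = 3*(2 + 60) = 3*62 = 186)
H*(64 + c(7, 5)) = 186*(64 + (3 + 24*7 + 2*7*5)) = 186*(64 + (3 + 168 + 70)) = 186*(64 + 241) = 186*305 = 56730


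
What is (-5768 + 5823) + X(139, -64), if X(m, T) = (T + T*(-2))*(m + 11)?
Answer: 9655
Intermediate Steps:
X(m, T) = -T*(11 + m) (X(m, T) = (T - 2*T)*(11 + m) = (-T)*(11 + m) = -T*(11 + m))
(-5768 + 5823) + X(139, -64) = (-5768 + 5823) - 1*(-64)*(11 + 139) = 55 - 1*(-64)*150 = 55 + 9600 = 9655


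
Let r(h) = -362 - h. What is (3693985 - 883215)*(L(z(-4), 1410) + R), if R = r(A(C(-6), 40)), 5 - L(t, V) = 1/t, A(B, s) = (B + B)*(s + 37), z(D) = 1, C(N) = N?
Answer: 1590895820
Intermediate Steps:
A(B, s) = 2*B*(37 + s) (A(B, s) = (2*B)*(37 + s) = 2*B*(37 + s))
L(t, V) = 5 - 1/t
R = 562 (R = -362 - 2*(-6)*(37 + 40) = -362 - 2*(-6)*77 = -362 - 1*(-924) = -362 + 924 = 562)
(3693985 - 883215)*(L(z(-4), 1410) + R) = (3693985 - 883215)*((5 - 1/1) + 562) = 2810770*((5 - 1*1) + 562) = 2810770*((5 - 1) + 562) = 2810770*(4 + 562) = 2810770*566 = 1590895820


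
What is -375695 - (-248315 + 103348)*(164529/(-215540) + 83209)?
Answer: 2599859160484777/215540 ≈ 1.2062e+10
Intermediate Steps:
-375695 - (-248315 + 103348)*(164529/(-215540) + 83209) = -375695 - (-144967)*(164529*(-1/215540) + 83209) = -375695 - (-144967)*(-164529/215540 + 83209) = -375695 - (-144967)*17934703331/215540 = -375695 - 1*(-2599940137785077/215540) = -375695 + 2599940137785077/215540 = 2599859160484777/215540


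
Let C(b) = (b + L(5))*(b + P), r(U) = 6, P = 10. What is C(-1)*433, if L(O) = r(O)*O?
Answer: 113013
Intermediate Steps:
L(O) = 6*O
C(b) = (10 + b)*(30 + b) (C(b) = (b + 6*5)*(b + 10) = (b + 30)*(10 + b) = (30 + b)*(10 + b) = (10 + b)*(30 + b))
C(-1)*433 = (300 + (-1)² + 40*(-1))*433 = (300 + 1 - 40)*433 = 261*433 = 113013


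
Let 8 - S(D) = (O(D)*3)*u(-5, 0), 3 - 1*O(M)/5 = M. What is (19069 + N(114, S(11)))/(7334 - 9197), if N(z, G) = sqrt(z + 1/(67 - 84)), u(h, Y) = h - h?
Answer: -19069/1863 - sqrt(32929)/31671 ≈ -10.241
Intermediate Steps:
O(M) = 15 - 5*M
u(h, Y) = 0
S(D) = 8 (S(D) = 8 - (15 - 5*D)*3*0 = 8 - (45 - 15*D)*0 = 8 - 1*0 = 8 + 0 = 8)
N(z, G) = sqrt(-1/17 + z) (N(z, G) = sqrt(z + 1/(-17)) = sqrt(z - 1/17) = sqrt(-1/17 + z))
(19069 + N(114, S(11)))/(7334 - 9197) = (19069 + sqrt(-17 + 289*114)/17)/(7334 - 9197) = (19069 + sqrt(-17 + 32946)/17)/(-1863) = (19069 + sqrt(32929)/17)*(-1/1863) = -19069/1863 - sqrt(32929)/31671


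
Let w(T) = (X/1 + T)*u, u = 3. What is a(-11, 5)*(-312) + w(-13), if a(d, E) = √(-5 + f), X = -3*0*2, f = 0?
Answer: -39 - 312*I*√5 ≈ -39.0 - 697.65*I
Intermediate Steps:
X = 0 (X = 0*2 = 0)
a(d, E) = I*√5 (a(d, E) = √(-5 + 0) = √(-5) = I*√5)
w(T) = 3*T (w(T) = (0/1 + T)*3 = (0*1 + T)*3 = (0 + T)*3 = T*3 = 3*T)
a(-11, 5)*(-312) + w(-13) = (I*√5)*(-312) + 3*(-13) = -312*I*√5 - 39 = -39 - 312*I*√5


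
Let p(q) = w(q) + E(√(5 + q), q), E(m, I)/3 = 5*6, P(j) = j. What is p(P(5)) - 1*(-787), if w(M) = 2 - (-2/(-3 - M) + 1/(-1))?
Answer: 3519/4 ≈ 879.75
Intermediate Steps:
E(m, I) = 90 (E(m, I) = 3*(5*6) = 3*30 = 90)
w(M) = 3 + 2/(-3 - M) (w(M) = 2 - (-2/(-3 - M) + 1*(-1)) = 2 - (-2/(-3 - M) - 1) = 2 - (-1 - 2/(-3 - M)) = 2 + (1 + 2/(-3 - M)) = 3 + 2/(-3 - M))
p(q) = 90 + (7 + 3*q)/(3 + q) (p(q) = (7 + 3*q)/(3 + q) + 90 = 90 + (7 + 3*q)/(3 + q))
p(P(5)) - 1*(-787) = (277 + 93*5)/(3 + 5) - 1*(-787) = (277 + 465)/8 + 787 = (⅛)*742 + 787 = 371/4 + 787 = 3519/4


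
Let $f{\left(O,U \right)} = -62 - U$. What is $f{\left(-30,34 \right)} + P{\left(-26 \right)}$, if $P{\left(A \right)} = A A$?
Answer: $580$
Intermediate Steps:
$P{\left(A \right)} = A^{2}$
$f{\left(-30,34 \right)} + P{\left(-26 \right)} = \left(-62 - 34\right) + \left(-26\right)^{2} = \left(-62 - 34\right) + 676 = -96 + 676 = 580$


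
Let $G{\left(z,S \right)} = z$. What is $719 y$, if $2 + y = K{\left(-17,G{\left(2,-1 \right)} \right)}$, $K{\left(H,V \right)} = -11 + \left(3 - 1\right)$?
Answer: $-7909$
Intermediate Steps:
$K{\left(H,V \right)} = -9$ ($K{\left(H,V \right)} = -11 + \left(3 - 1\right) = -11 + 2 = -9$)
$y = -11$ ($y = -2 - 9 = -11$)
$719 y = 719 \left(-11\right) = -7909$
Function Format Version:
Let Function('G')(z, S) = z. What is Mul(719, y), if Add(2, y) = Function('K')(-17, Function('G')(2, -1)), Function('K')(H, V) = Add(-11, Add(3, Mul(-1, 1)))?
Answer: -7909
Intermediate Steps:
Function('K')(H, V) = -9 (Function('K')(H, V) = Add(-11, Add(3, -1)) = Add(-11, 2) = -9)
y = -11 (y = Add(-2, -9) = -11)
Mul(719, y) = Mul(719, -11) = -7909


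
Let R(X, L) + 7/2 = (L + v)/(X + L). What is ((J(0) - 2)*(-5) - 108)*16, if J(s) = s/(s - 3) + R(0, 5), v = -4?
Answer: -1304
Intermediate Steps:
R(X, L) = -7/2 + (-4 + L)/(L + X) (R(X, L) = -7/2 + (L - 4)/(X + L) = -7/2 + (-4 + L)/(L + X))
J(s) = -33/10 + s/(-3 + s) (J(s) = s/(s - 3) + (-8 - 7*0 - 5*5)/(2*(5 + 0)) = s/(-3 + s) + (½)*(-8 + 0 - 25)/5 = s/(-3 + s) + (½)*(⅕)*(-33) = s/(-3 + s) - 33/10 = -33/10 + s/(-3 + s))
((J(0) - 2)*(-5) - 108)*16 = (((99 - 23*0)/(10*(-3 + 0)) - 2)*(-5) - 108)*16 = (((⅒)*(99 + 0)/(-3) - 2)*(-5) - 108)*16 = (((⅒)*(-⅓)*99 - 2)*(-5) - 108)*16 = ((-33/10 - 2)*(-5) - 108)*16 = (-53/10*(-5) - 108)*16 = (53/2 - 108)*16 = -163/2*16 = -1304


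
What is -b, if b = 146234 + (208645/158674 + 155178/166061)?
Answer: -3853261282923993/26349563114 ≈ -1.4624e+5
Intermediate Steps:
b = 3853261282923993/26349563114 (b = 146234 + (208645*(1/158674) + 155178*(1/166061)) = 146234 + (208645/158674 + 155178/166061) = 146234 + 59270511317/26349563114 = 3853261282923993/26349563114 ≈ 1.4624e+5)
-b = -1*3853261282923993/26349563114 = -3853261282923993/26349563114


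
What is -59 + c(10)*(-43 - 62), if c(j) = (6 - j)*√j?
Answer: -59 + 420*√10 ≈ 1269.2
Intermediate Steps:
c(j) = √j*(6 - j)
-59 + c(10)*(-43 - 62) = -59 + (√10*(6 - 1*10))*(-43 - 62) = -59 + (√10*(6 - 10))*(-105) = -59 + (√10*(-4))*(-105) = -59 - 4*√10*(-105) = -59 + 420*√10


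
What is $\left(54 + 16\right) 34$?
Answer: $2380$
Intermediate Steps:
$\left(54 + 16\right) 34 = 70 \cdot 34 = 2380$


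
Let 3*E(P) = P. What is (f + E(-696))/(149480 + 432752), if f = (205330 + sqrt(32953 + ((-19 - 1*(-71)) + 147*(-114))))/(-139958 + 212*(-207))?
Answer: -3061191/7645621096 - sqrt(16247)/107038695344 ≈ -0.00040039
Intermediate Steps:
E(P) = P/3
f = -102665/91921 - sqrt(16247)/183842 (f = (205330 + sqrt(32953 + ((-19 + 71) - 16758)))/(-139958 - 43884) = (205330 + sqrt(32953 + (52 - 16758)))/(-183842) = (205330 + sqrt(32953 - 16706))*(-1/183842) = (205330 + sqrt(16247))*(-1/183842) = -102665/91921 - sqrt(16247)/183842 ≈ -1.1176)
(f + E(-696))/(149480 + 432752) = ((-102665/91921 - sqrt(16247)/183842) + (1/3)*(-696))/(149480 + 432752) = ((-102665/91921 - sqrt(16247)/183842) - 232)/582232 = (-21428337/91921 - sqrt(16247)/183842)*(1/582232) = -3061191/7645621096 - sqrt(16247)/107038695344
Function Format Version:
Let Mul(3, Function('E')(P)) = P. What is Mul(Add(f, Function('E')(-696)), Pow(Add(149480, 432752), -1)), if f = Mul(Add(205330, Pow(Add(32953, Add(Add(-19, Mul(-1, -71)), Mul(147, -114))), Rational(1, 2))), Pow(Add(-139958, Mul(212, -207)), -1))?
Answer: Add(Rational(-3061191, 7645621096), Mul(Rational(-1, 107038695344), Pow(16247, Rational(1, 2)))) ≈ -0.00040039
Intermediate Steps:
Function('E')(P) = Mul(Rational(1, 3), P)
f = Add(Rational(-102665, 91921), Mul(Rational(-1, 183842), Pow(16247, Rational(1, 2)))) (f = Mul(Add(205330, Pow(Add(32953, Add(Add(-19, 71), -16758)), Rational(1, 2))), Pow(Add(-139958, -43884), -1)) = Mul(Add(205330, Pow(Add(32953, Add(52, -16758)), Rational(1, 2))), Pow(-183842, -1)) = Mul(Add(205330, Pow(Add(32953, -16706), Rational(1, 2))), Rational(-1, 183842)) = Mul(Add(205330, Pow(16247, Rational(1, 2))), Rational(-1, 183842)) = Add(Rational(-102665, 91921), Mul(Rational(-1, 183842), Pow(16247, Rational(1, 2)))) ≈ -1.1176)
Mul(Add(f, Function('E')(-696)), Pow(Add(149480, 432752), -1)) = Mul(Add(Add(Rational(-102665, 91921), Mul(Rational(-1, 183842), Pow(16247, Rational(1, 2)))), Mul(Rational(1, 3), -696)), Pow(Add(149480, 432752), -1)) = Mul(Add(Add(Rational(-102665, 91921), Mul(Rational(-1, 183842), Pow(16247, Rational(1, 2)))), -232), Pow(582232, -1)) = Mul(Add(Rational(-21428337, 91921), Mul(Rational(-1, 183842), Pow(16247, Rational(1, 2)))), Rational(1, 582232)) = Add(Rational(-3061191, 7645621096), Mul(Rational(-1, 107038695344), Pow(16247, Rational(1, 2))))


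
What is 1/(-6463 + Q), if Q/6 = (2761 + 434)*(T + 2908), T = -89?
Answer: 1/54033767 ≈ 1.8507e-8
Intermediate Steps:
Q = 54040230 (Q = 6*((2761 + 434)*(-89 + 2908)) = 6*(3195*2819) = 6*9006705 = 54040230)
1/(-6463 + Q) = 1/(-6463 + 54040230) = 1/54033767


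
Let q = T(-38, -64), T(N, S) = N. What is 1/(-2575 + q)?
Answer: -1/2613 ≈ -0.00038270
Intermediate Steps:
q = -38
1/(-2575 + q) = 1/(-2575 - 38) = 1/(-2613) = -1/2613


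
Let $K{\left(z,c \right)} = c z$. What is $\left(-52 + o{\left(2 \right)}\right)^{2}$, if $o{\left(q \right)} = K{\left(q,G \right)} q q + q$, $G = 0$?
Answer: $2500$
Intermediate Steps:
$o{\left(q \right)} = q$ ($o{\left(q \right)} = 0 q q q + q = 0 q^{2} + q = 0 + q = q$)
$\left(-52 + o{\left(2 \right)}\right)^{2} = \left(-52 + 2\right)^{2} = \left(-50\right)^{2} = 2500$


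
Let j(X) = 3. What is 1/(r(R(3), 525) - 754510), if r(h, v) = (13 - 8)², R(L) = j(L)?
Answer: -1/754485 ≈ -1.3254e-6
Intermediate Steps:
R(L) = 3
r(h, v) = 25 (r(h, v) = 5² = 25)
1/(r(R(3), 525) - 754510) = 1/(25 - 754510) = 1/(-754485) = -1/754485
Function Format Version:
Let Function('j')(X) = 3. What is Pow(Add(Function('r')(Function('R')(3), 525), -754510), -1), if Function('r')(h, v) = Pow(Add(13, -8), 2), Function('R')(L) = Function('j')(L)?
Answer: Rational(-1, 754485) ≈ -1.3254e-6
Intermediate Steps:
Function('R')(L) = 3
Function('r')(h, v) = 25 (Function('r')(h, v) = Pow(5, 2) = 25)
Pow(Add(Function('r')(Function('R')(3), 525), -754510), -1) = Pow(Add(25, -754510), -1) = Pow(-754485, -1) = Rational(-1, 754485)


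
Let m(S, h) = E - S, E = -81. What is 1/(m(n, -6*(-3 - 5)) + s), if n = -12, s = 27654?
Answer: 1/27585 ≈ 3.6252e-5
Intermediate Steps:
m(S, h) = -81 - S
1/(m(n, -6*(-3 - 5)) + s) = 1/((-81 - 1*(-12)) + 27654) = 1/((-81 + 12) + 27654) = 1/(-69 + 27654) = 1/27585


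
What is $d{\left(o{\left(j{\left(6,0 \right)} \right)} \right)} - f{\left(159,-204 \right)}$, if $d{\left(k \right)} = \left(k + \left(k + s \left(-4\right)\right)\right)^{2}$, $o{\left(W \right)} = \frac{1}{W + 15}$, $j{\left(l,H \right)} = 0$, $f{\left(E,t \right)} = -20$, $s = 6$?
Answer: $\frac{132664}{225} \approx 589.62$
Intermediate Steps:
$o{\left(W \right)} = \frac{1}{15 + W}$
$d{\left(k \right)} = \left(-24 + 2 k\right)^{2}$ ($d{\left(k \right)} = \left(k + \left(k + 6 \left(-4\right)\right)\right)^{2} = \left(k + \left(k - 24\right)\right)^{2} = \left(k + \left(-24 + k\right)\right)^{2} = \left(-24 + 2 k\right)^{2}$)
$d{\left(o{\left(j{\left(6,0 \right)} \right)} \right)} - f{\left(159,-204 \right)} = 4 \left(-12 + \frac{1}{15 + 0}\right)^{2} - -20 = 4 \left(-12 + \frac{1}{15}\right)^{2} + 20 = 4 \left(- \frac{179}{15}\right)^{2} + 20 = 4 \cdot \frac{32041}{225} + 20 = \frac{128164}{225} + 20 = \frac{132664}{225}$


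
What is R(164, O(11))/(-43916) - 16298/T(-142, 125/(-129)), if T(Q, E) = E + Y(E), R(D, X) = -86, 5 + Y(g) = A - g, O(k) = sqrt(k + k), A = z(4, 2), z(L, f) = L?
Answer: 357871527/21958 ≈ 16298.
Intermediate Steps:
A = 4
O(k) = sqrt(2)*sqrt(k) (O(k) = sqrt(2*k) = sqrt(2)*sqrt(k))
Y(g) = -1 - g (Y(g) = -5 + (4 - g) = -1 - g)
T(Q, E) = -1 (T(Q, E) = E + (-1 - E) = -1)
R(164, O(11))/(-43916) - 16298/T(-142, 125/(-129)) = -86/(-43916) - 16298/(-1) = -86*(-1/43916) - 16298*(-1) = 43/21958 + 16298 = 357871527/21958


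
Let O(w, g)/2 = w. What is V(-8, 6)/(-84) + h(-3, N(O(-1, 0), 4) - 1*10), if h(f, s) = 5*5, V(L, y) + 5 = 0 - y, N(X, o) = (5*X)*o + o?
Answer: 2111/84 ≈ 25.131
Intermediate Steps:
O(w, g) = 2*w
N(X, o) = o + 5*X*o (N(X, o) = 5*X*o + o = o + 5*X*o)
V(L, y) = -5 - y (V(L, y) = -5 + (0 - y) = -5 - y)
h(f, s) = 25
V(-8, 6)/(-84) + h(-3, N(O(-1, 0), 4) - 1*10) = (-5 - 1*6)/(-84) + 25 = (-5 - 6)*(-1/84) + 25 = -11*(-1/84) + 25 = 11/84 + 25 = 2111/84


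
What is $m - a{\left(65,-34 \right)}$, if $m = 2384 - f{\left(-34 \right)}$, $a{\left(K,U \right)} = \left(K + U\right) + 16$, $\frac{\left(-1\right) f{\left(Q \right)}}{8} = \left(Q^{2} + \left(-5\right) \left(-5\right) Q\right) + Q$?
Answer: $4513$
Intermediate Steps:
$f{\left(Q \right)} = - 208 Q - 8 Q^{2}$ ($f{\left(Q \right)} = - 8 \left(\left(Q^{2} + \left(-5\right) \left(-5\right) Q\right) + Q\right) = - 8 \left(\left(Q^{2} + 25 Q\right) + Q\right) = - 8 \left(Q^{2} + 26 Q\right) = - 208 Q - 8 Q^{2}$)
$a{\left(K,U \right)} = 16 + K + U$
$m = 4560$ ($m = 2384 - \left(-8\right) \left(-34\right) \left(26 - 34\right) = 2384 - \left(-8\right) \left(-34\right) \left(-8\right) = 2384 - -2176 = 2384 + 2176 = 4560$)
$m - a{\left(65,-34 \right)} = 4560 - \left(16 + 65 - 34\right) = 4560 - 47 = 4513$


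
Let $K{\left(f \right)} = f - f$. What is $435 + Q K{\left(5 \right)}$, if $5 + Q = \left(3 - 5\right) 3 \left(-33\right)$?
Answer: $435$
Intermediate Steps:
$Q = 193$ ($Q = -5 + \left(3 - 5\right) 3 \left(-33\right) = -5 + \left(-2\right) 3 \left(-33\right) = -5 - -198 = -5 + 198 = 193$)
$K{\left(f \right)} = 0$
$435 + Q K{\left(5 \right)} = 435 + 193 \cdot 0 = 435 + 0 = 435$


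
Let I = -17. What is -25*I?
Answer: 425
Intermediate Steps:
-25*I = -25*(-17) = 425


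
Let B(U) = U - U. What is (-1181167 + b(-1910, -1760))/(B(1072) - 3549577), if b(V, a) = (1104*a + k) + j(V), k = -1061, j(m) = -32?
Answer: 3125300/3549577 ≈ 0.88047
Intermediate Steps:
b(V, a) = -1093 + 1104*a (b(V, a) = (1104*a - 1061) - 32 = (-1061 + 1104*a) - 32 = -1093 + 1104*a)
B(U) = 0
(-1181167 + b(-1910, -1760))/(B(1072) - 3549577) = (-1181167 + (-1093 + 1104*(-1760)))/(0 - 3549577) = (-1181167 + (-1093 - 1943040))/(-3549577) = (-1181167 - 1944133)*(-1/3549577) = -3125300*(-1/3549577) = 3125300/3549577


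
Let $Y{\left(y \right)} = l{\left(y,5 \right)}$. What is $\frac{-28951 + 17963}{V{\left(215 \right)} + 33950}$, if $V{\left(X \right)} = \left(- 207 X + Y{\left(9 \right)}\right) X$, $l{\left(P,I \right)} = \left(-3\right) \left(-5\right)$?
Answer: $\frac{2747}{2382850} \approx 0.0011528$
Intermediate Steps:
$l{\left(P,I \right)} = 15$
$Y{\left(y \right)} = 15$
$V{\left(X \right)} = X \left(15 - 207 X\right)$ ($V{\left(X \right)} = \left(- 207 X + 15\right) X = \left(15 - 207 X\right) X = X \left(15 - 207 X\right)$)
$\frac{-28951 + 17963}{V{\left(215 \right)} + 33950} = \frac{-28951 + 17963}{3 \cdot 215 \left(5 - 14835\right) + 33950} = - \frac{10988}{3 \cdot 215 \left(5 - 14835\right) + 33950} = - \frac{10988}{3 \cdot 215 \left(-14830\right) + 33950} = - \frac{10988}{-9565350 + 33950} = - \frac{10988}{-9531400} = \left(-10988\right) \left(- \frac{1}{9531400}\right) = \frac{2747}{2382850}$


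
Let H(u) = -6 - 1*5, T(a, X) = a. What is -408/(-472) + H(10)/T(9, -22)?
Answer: -190/531 ≈ -0.35782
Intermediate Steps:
H(u) = -11 (H(u) = -6 - 5 = -11)
-408/(-472) + H(10)/T(9, -22) = -408/(-472) - 11/9 = -408*(-1/472) - 11*1/9 = 51/59 - 11/9 = -190/531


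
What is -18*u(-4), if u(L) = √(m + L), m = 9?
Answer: -18*√5 ≈ -40.249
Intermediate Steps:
u(L) = √(9 + L)
-18*u(-4) = -18*√(9 - 4) = -18*√5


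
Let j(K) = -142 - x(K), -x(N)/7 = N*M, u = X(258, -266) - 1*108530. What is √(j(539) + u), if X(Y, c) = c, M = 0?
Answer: I*√108938 ≈ 330.06*I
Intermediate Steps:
u = -108796 (u = -266 - 1*108530 = -266 - 108530 = -108796)
x(N) = 0 (x(N) = -7*N*0 = -7*0 = 0)
j(K) = -142 (j(K) = -142 - 1*0 = -142 + 0 = -142)
√(j(539) + u) = √(-142 - 108796) = √(-108938) = I*√108938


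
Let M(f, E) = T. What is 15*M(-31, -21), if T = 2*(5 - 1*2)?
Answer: 90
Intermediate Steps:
T = 6 (T = 2*(5 - 2) = 2*3 = 6)
M(f, E) = 6
15*M(-31, -21) = 15*6 = 90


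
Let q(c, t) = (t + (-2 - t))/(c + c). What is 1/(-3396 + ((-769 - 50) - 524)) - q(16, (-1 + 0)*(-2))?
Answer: 4723/75824 ≈ 0.062289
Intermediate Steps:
q(c, t) = -1/c (q(c, t) = -2*1/(2*c) = -1/c)
1/(-3396 + ((-769 - 50) - 524)) - q(16, (-1 + 0)*(-2)) = 1/(-3396 + ((-769 - 50) - 524)) - (-1)/16 = 1/(-3396 + (-819 - 524)) - (-1)/16 = 1/(-3396 - 1343) - 1*(-1/16) = 1/(-4739) + 1/16 = -1/4739 + 1/16 = 4723/75824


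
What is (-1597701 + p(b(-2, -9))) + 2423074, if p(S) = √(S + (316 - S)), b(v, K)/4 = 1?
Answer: 825373 + 2*√79 ≈ 8.2539e+5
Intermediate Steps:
b(v, K) = 4 (b(v, K) = 4*1 = 4)
p(S) = 2*√79 (p(S) = √316 = 2*√79)
(-1597701 + p(b(-2, -9))) + 2423074 = (-1597701 + 2*√79) + 2423074 = 825373 + 2*√79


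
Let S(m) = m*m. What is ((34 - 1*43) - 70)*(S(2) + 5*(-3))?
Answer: 869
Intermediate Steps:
S(m) = m**2
((34 - 1*43) - 70)*(S(2) + 5*(-3)) = ((34 - 1*43) - 70)*(2**2 + 5*(-3)) = ((34 - 43) - 70)*(4 - 15) = (-9 - 70)*(-11) = -79*(-11) = 869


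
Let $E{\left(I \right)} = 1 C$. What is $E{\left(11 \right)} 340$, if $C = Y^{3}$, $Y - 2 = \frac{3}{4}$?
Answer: $\frac{113135}{16} \approx 7070.9$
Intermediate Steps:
$Y = \frac{11}{4}$ ($Y = 2 + \frac{3}{4} = \frac{11}{4} \approx 2.75$)
$C = \frac{1331}{64}$ ($C = \left(\frac{11}{4}\right)^{3} = \frac{1331}{64} \approx 20.797$)
$E{\left(I \right)} = \frac{1331}{64}$ ($E{\left(I \right)} = 1 \cdot \frac{1331}{64} = \frac{1331}{64}$)
$E{\left(11 \right)} 340 = \frac{1331}{64} \cdot 340 = \frac{113135}{16}$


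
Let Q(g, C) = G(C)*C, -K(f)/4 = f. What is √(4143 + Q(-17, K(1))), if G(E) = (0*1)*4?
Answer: √4143 ≈ 64.366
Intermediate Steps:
K(f) = -4*f
G(E) = 0 (G(E) = 0*4 = 0)
Q(g, C) = 0 (Q(g, C) = 0*C = 0)
√(4143 + Q(-17, K(1))) = √(4143 + 0) = √4143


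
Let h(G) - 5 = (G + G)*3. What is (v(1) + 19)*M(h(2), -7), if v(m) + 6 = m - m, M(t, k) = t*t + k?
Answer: 3666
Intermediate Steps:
h(G) = 5 + 6*G (h(G) = 5 + (G + G)*3 = 5 + (2*G)*3 = 5 + 6*G)
M(t, k) = k + t² (M(t, k) = t² + k = k + t²)
v(m) = -6 (v(m) = -6 + (m - m) = -6 + 0 = -6)
(v(1) + 19)*M(h(2), -7) = (-6 + 19)*(-7 + (5 + 6*2)²) = 13*(-7 + (5 + 12)²) = 13*(-7 + 17²) = 13*(-7 + 289) = 13*282 = 3666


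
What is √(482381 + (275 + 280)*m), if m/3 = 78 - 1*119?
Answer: 2*√103529 ≈ 643.52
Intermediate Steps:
m = -123 (m = 3*(78 - 1*119) = 3*(78 - 119) = 3*(-41) = -123)
√(482381 + (275 + 280)*m) = √(482381 + (275 + 280)*(-123)) = √(482381 + 555*(-123)) = √(482381 - 68265) = √414116 = 2*√103529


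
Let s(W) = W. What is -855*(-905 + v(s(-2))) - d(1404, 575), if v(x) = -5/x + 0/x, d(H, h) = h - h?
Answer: 1543275/2 ≈ 7.7164e+5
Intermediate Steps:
d(H, h) = 0
v(x) = -5/x (v(x) = -5/x + 0 = -5/x)
-855*(-905 + v(s(-2))) - d(1404, 575) = -855*(-905 - 5/(-2)) - 1*0 = -855*(-905 - 5*(-1/2)) + 0 = -855*(-905 + 5/2) + 0 = -855*(-1805/2) + 0 = 1543275/2 + 0 = 1543275/2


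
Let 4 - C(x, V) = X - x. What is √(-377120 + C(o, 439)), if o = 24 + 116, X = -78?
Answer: I*√376898 ≈ 613.92*I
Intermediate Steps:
o = 140
C(x, V) = 82 + x (C(x, V) = 4 - (-78 - x) = 4 + (78 + x) = 82 + x)
√(-377120 + C(o, 439)) = √(-377120 + (82 + 140)) = √(-377120 + 222) = √(-376898) = I*√376898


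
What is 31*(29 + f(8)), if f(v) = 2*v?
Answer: 1395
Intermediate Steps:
31*(29 + f(8)) = 31*(29 + 2*8) = 31*(29 + 16) = 31*45 = 1395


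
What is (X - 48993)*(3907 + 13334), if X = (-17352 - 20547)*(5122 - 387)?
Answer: -3094772568678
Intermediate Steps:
X = -179451765 (X = -37899*4735 = -179451765)
(X - 48993)*(3907 + 13334) = (-179451765 - 48993)*(3907 + 13334) = -179500758*17241 = -3094772568678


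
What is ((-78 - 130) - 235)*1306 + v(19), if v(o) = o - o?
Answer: -578558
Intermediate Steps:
v(o) = 0
((-78 - 130) - 235)*1306 + v(19) = ((-78 - 130) - 235)*1306 + 0 = (-208 - 235)*1306 + 0 = -443*1306 + 0 = -578558 + 0 = -578558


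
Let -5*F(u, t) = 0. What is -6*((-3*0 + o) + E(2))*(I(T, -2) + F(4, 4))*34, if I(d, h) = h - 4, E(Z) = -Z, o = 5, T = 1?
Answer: 3672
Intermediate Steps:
F(u, t) = 0 (F(u, t) = -1/5*0 = 0)
I(d, h) = -4 + h
-6*((-3*0 + o) + E(2))*(I(T, -2) + F(4, 4))*34 = -6*((-3*0 + 5) - 1*2)*((-4 - 2) + 0)*34 = -6*((0 + 5) - 2)*(-6 + 0)*34 = -6*(5 - 2)*(-6)*34 = -18*(-6)*34 = -6*(-18)*34 = 108*34 = 3672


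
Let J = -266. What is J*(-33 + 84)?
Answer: -13566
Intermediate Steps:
J*(-33 + 84) = -266*(-33 + 84) = -266*51 = -13566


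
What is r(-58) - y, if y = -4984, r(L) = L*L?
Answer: 8348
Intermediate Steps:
r(L) = L**2
r(-58) - y = (-58)**2 - 1*(-4984) = 3364 + 4984 = 8348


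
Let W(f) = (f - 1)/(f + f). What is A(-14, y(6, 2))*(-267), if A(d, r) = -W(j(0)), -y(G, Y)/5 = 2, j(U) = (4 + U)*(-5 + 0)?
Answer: 5607/40 ≈ 140.18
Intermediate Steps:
j(U) = -20 - 5*U (j(U) = (4 + U)*(-5) = -20 - 5*U)
y(G, Y) = -10 (y(G, Y) = -5*2 = -10)
W(f) = (-1 + f)/(2*f) (W(f) = (-1 + f)/((2*f)) = (-1 + f)*(1/(2*f)) = (-1 + f)/(2*f))
A(d, r) = -21/40 (A(d, r) = -(-1 + (-20 - 5*0))/(2*(-20 - 5*0)) = -(-1 + (-20 + 0))/(2*(-20 + 0)) = -(-1 - 20)/(2*(-20)) = -(-1)*(-21)/(2*20) = -1*21/40 = -21/40)
A(-14, y(6, 2))*(-267) = -21/40*(-267) = 5607/40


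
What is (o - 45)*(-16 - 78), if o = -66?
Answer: 10434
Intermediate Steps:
(o - 45)*(-16 - 78) = (-66 - 45)*(-16 - 78) = -111*(-94) = 10434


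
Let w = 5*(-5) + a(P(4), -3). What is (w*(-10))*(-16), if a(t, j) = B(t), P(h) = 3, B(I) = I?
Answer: -3520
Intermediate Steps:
a(t, j) = t
w = -22 (w = 5*(-5) + 3 = -25 + 3 = -22)
(w*(-10))*(-16) = -22*(-10)*(-16) = 220*(-16) = -3520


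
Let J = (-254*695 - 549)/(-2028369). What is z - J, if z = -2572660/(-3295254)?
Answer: 36783996099/53047548101 ≈ 0.69342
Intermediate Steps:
z = 1286330/1647627 (z = -2572660*(-1/3295254) = 1286330/1647627 ≈ 0.78072)
J = 25297/289767 (J = (-176530 - 549)*(-1/2028369) = -177079*(-1/2028369) = 25297/289767 ≈ 0.087301)
z - J = 1286330/1647627 - 1*25297/289767 = 1286330/1647627 - 25297/289767 = 36783996099/53047548101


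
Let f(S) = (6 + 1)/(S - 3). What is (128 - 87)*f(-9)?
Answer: -287/12 ≈ -23.917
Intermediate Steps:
f(S) = 7/(-3 + S)
(128 - 87)*f(-9) = (128 - 87)*(7/(-3 - 9)) = 41*(7/(-12)) = 41*(7*(-1/12)) = 41*(-7/12) = -287/12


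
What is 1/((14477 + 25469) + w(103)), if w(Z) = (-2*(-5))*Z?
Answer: 1/40976 ≈ 2.4405e-5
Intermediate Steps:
w(Z) = 10*Z
1/((14477 + 25469) + w(103)) = 1/((14477 + 25469) + 10*103) = 1/(39946 + 1030) = 1/40976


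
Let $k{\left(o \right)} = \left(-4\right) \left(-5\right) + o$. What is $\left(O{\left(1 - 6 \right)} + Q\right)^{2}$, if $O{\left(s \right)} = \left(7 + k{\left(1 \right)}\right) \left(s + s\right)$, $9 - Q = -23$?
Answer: $61504$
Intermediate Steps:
$Q = 32$ ($Q = 9 - -23 = 9 + 23 = 32$)
$k{\left(o \right)} = 20 + o$
$O{\left(s \right)} = 56 s$ ($O{\left(s \right)} = \left(7 + \left(20 + 1\right)\right) \left(s + s\right) = \left(7 + 21\right) 2 s = 28 \cdot 2 s = 56 s$)
$\left(O{\left(1 - 6 \right)} + Q\right)^{2} = \left(56 \left(1 - 6\right) + 32\right)^{2} = \left(56 \left(-5\right) + 32\right)^{2} = \left(-280 + 32\right)^{2} = \left(-248\right)^{2} = 61504$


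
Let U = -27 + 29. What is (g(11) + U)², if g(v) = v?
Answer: 169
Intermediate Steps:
U = 2
(g(11) + U)² = (11 + 2)² = 13² = 169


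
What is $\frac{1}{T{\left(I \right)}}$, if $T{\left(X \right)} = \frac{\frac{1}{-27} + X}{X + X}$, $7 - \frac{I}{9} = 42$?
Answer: $\frac{8505}{4253} \approx 1.9998$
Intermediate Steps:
$I = -315$ ($I = 63 - 378 = -315$)
$T{\left(X \right)} = \frac{- \frac{1}{27} + X}{2 X}$
$\frac{1}{T{\left(I \right)}} = \frac{1}{\frac{1}{54} \frac{1}{-315} \left(-1 + 27 \left(-315\right)\right)} = \frac{1}{\frac{1}{54} \left(- \frac{1}{315}\right) \left(-1 - 8505\right)} = \frac{1}{\frac{1}{54} \left(- \frac{1}{315}\right) \left(-8506\right)} = \frac{1}{\frac{4253}{8505}} = \frac{8505}{4253}$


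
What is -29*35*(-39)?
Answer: 39585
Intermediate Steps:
-29*35*(-39) = -1015*(-39) = 39585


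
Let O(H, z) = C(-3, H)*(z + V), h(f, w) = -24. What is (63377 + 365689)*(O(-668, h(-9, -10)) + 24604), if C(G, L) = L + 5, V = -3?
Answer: 18237450330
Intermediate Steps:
C(G, L) = 5 + L
O(H, z) = (-3 + z)*(5 + H) (O(H, z) = (5 + H)*(z - 3) = (5 + H)*(-3 + z) = (-3 + z)*(5 + H))
(63377 + 365689)*(O(-668, h(-9, -10)) + 24604) = (63377 + 365689)*((-3 - 24)*(5 - 668) + 24604) = 429066*(-27*(-663) + 24604) = 429066*(17901 + 24604) = 429066*42505 = 18237450330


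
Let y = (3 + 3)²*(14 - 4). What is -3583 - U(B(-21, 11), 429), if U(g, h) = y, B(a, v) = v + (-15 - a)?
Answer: -3943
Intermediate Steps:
B(a, v) = -15 + v - a
y = 360 (y = 6²*10 = 36*10 = 360)
U(g, h) = 360
-3583 - U(B(-21, 11), 429) = -3583 - 1*360 = -3583 - 360 = -3943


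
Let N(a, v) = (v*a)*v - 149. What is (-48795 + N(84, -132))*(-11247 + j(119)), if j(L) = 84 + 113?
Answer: -15632125600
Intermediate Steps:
N(a, v) = -149 + a*v**2 (N(a, v) = (a*v)*v - 149 = a*v**2 - 149 = -149 + a*v**2)
j(L) = 197
(-48795 + N(84, -132))*(-11247 + j(119)) = (-48795 + (-149 + 84*(-132)**2))*(-11247 + 197) = (-48795 + (-149 + 84*17424))*(-11050) = (-48795 + (-149 + 1463616))*(-11050) = (-48795 + 1463467)*(-11050) = 1414672*(-11050) = -15632125600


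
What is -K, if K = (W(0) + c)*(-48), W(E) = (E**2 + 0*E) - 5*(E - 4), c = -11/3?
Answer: 784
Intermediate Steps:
c = -11/3 (c = -11*1/3 = -11/3 ≈ -3.6667)
W(E) = 20 + E**2 - 5*E (W(E) = (E**2 + 0) - 5*(-4 + E) = E**2 + (20 - 5*E) = 20 + E**2 - 5*E)
K = -784 (K = ((20 + 0**2 - 5*0) - 11/3)*(-48) = ((20 + 0 + 0) - 11/3)*(-48) = (20 - 11/3)*(-48) = (49/3)*(-48) = -784)
-K = -1*(-784) = 784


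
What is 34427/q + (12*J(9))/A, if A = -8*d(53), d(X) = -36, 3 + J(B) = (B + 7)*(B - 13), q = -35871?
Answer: -358845/95656 ≈ -3.7514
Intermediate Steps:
J(B) = -3 + (-13 + B)*(7 + B) (J(B) = -3 + (B + 7)*(B - 13) = -3 + (7 + B)*(-13 + B) = -3 + (-13 + B)*(7 + B))
A = 288 (A = -8*(-36) = 288)
34427/q + (12*J(9))/A = 34427/(-35871) + (12*(-94 + 9² - 6*9))/288 = 34427*(-1/35871) + (12*(-94 + 81 - 54))*(1/288) = -34427/35871 + (12*(-67))*(1/288) = -34427/35871 - 804*1/288 = -34427/35871 - 67/24 = -358845/95656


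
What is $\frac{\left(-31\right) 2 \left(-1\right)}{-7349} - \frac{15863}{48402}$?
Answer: $- \frac{119578111}{355706298} \approx -0.33617$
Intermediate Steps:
$\frac{\left(-31\right) 2 \left(-1\right)}{-7349} - \frac{15863}{48402} = \left(-62\right) \left(-1\right) \left(- \frac{1}{7349}\right) - \frac{15863}{48402} = 62 \left(- \frac{1}{7349}\right) - \frac{15863}{48402} = - \frac{62}{7349} - \frac{15863}{48402} = - \frac{119578111}{355706298}$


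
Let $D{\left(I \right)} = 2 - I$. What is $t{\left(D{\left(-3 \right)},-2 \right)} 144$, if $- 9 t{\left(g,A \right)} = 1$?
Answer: $-16$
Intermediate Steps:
$t{\left(g,A \right)} = - \frac{1}{9}$ ($t{\left(g,A \right)} = \left(- \frac{1}{9}\right) 1 = - \frac{1}{9}$)
$t{\left(D{\left(-3 \right)},-2 \right)} 144 = \left(- \frac{1}{9}\right) 144 = -16$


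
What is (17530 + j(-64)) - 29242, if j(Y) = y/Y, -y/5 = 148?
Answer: -187207/16 ≈ -11700.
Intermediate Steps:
y = -740 (y = -5*148 = -740)
j(Y) = -740/Y
(17530 + j(-64)) - 29242 = (17530 - 740/(-64)) - 29242 = (17530 - 740*(-1/64)) - 29242 = (17530 + 185/16) - 29242 = 280665/16 - 29242 = -187207/16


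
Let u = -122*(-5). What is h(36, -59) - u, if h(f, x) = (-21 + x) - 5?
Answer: -695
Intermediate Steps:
u = 610
h(f, x) = -26 + x
h(36, -59) - u = (-26 - 59) - 1*610 = -85 - 610 = -695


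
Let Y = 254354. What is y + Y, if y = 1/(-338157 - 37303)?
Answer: 95499752839/375460 ≈ 2.5435e+5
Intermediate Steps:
y = -1/375460 (y = 1/(-375460) = -1/375460 ≈ -2.6634e-6)
y + Y = -1/375460 + 254354 = 95499752839/375460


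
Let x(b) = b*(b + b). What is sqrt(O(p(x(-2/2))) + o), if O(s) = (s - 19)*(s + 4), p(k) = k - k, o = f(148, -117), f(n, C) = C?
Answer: I*sqrt(193) ≈ 13.892*I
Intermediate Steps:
o = -117
x(b) = 2*b**2 (x(b) = b*(2*b) = 2*b**2)
p(k) = 0
O(s) = (-19 + s)*(4 + s)
sqrt(O(p(x(-2/2))) + o) = sqrt((-76 + 0**2 - 15*0) - 117) = sqrt((-76 + 0 + 0) - 117) = sqrt(-76 - 117) = sqrt(-193) = I*sqrt(193)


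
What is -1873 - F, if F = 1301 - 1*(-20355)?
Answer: -23529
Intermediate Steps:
F = 21656 (F = 1301 + 20355 = 21656)
-1873 - F = -1873 - 1*21656 = -1873 - 21656 = -23529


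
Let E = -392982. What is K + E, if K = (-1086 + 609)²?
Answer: -165453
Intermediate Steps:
K = 227529 (K = (-477)² = 227529)
K + E = 227529 - 392982 = -165453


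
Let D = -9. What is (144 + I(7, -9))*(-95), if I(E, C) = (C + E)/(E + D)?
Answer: -13775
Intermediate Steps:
I(E, C) = (C + E)/(-9 + E) (I(E, C) = (C + E)/(E - 9) = (C + E)/(-9 + E))
(144 + I(7, -9))*(-95) = (144 + (-9 + 7)/(-9 + 7))*(-95) = (144 - 2/(-2))*(-95) = (144 - ½*(-2))*(-95) = (144 + 1)*(-95) = 145*(-95) = -13775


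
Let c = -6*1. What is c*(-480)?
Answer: 2880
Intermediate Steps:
c = -6
c*(-480) = -6*(-480) = 2880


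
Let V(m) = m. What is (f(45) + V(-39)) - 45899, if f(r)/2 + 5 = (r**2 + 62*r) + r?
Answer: -36228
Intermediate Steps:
f(r) = -10 + 2*r**2 + 126*r (f(r) = -10 + 2*((r**2 + 62*r) + r) = -10 + 2*(r**2 + 63*r) = -10 + (2*r**2 + 126*r) = -10 + 2*r**2 + 126*r)
(f(45) + V(-39)) - 45899 = ((-10 + 2*45**2 + 126*45) - 39) - 45899 = ((-10 + 2*2025 + 5670) - 39) - 45899 = ((-10 + 4050 + 5670) - 39) - 45899 = (9710 - 39) - 45899 = 9671 - 45899 = -36228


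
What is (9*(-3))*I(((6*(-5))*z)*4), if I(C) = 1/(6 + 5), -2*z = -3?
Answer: -27/11 ≈ -2.4545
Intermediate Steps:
z = 3/2 (z = -1/2*(-3) = 3/2 ≈ 1.5000)
I(C) = 1/11
(9*(-3))*I(((6*(-5))*z)*4) = (9*(-3))*(1/11) = -27*1/11 = -27/11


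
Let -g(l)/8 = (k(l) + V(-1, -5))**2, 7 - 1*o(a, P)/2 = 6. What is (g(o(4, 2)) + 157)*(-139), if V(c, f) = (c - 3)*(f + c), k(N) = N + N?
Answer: 849985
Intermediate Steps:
k(N) = 2*N
o(a, P) = 2 (o(a, P) = 14 - 2*6 = 14 - 12 = 2)
V(c, f) = (-3 + c)*(c + f)
g(l) = -8*(24 + 2*l)**2 (g(l) = -8*(2*l + ((-1)**2 - 3*(-1) - 3*(-5) - 1*(-5)))**2 = -8*(2*l + (1 + 3 + 15 + 5))**2 = -8*(2*l + 24)**2 = -8*(24 + 2*l)**2)
(g(o(4, 2)) + 157)*(-139) = (-32*(12 + 2)**2 + 157)*(-139) = (-32*14**2 + 157)*(-139) = (-32*196 + 157)*(-139) = (-6272 + 157)*(-139) = -6115*(-139) = 849985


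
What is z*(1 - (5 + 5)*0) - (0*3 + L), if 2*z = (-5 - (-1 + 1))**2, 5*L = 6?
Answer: 113/10 ≈ 11.300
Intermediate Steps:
L = 6/5 (L = (1/5)*6 = 6/5 ≈ 1.2000)
z = 25/2 (z = (-5 - (-1 + 1))**2/2 = (-5 - 1*0)**2/2 = (-5 + 0)**2/2 = (1/2)*(-5)**2 = (1/2)*25 = 25/2 ≈ 12.500)
z*(1 - (5 + 5)*0) - (0*3 + L) = 25*(1 - (5 + 5)*0)/2 - (0*3 + 6/5) = 25*(1 - 10*0)/2 - (0 + 6/5) = 25*(1 - 1*0)/2 - 1*6/5 = 25*(1 + 0)/2 - 6/5 = (25/2)*1 - 6/5 = 25/2 - 6/5 = 113/10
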